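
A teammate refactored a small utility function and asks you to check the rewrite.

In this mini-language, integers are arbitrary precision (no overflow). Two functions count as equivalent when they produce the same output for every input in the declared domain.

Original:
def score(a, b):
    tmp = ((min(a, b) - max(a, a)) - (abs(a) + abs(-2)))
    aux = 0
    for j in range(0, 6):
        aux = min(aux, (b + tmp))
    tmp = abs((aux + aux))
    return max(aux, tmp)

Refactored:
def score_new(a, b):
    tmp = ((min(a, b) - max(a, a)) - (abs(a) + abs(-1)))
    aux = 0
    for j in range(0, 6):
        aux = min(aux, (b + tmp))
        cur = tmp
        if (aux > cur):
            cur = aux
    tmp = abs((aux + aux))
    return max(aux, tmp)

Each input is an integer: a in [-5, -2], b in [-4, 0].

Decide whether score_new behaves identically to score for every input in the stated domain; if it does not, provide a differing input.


Not equivalent: a=-5, b=-4 separates them (22 vs 20).
score: tmp := -7 | aux := 0 | iter j=0: | aux := -11 | iter j=1: | aux := -11 | iter j=2: | aux := -11 | iter j=3: | aux := -11 | iter j=4: | aux := -11 | iter j=5: | aux := -11 | tmp := 22 | result 22
score_new: tmp := -6 | aux := 0 | iter j=0: | aux := -10 | cur := -6 | (aux > cur): false | iter j=1: | aux := -10 | cur := -6 | (aux > cur): false | iter j=2: | aux := -10 | cur := -6 | (aux > cur): false | iter j=3: | aux := -10 | cur := -6 | (aux > cur): false | iter j=4: | aux := -10 | cur := -6 | (aux > cur): false | iter j=5: | aux := -10 | cur := -6 | (aux > cur): false | tmp := 20 | result 20
verdict: not equivalent; witness: a=-5, b=-4


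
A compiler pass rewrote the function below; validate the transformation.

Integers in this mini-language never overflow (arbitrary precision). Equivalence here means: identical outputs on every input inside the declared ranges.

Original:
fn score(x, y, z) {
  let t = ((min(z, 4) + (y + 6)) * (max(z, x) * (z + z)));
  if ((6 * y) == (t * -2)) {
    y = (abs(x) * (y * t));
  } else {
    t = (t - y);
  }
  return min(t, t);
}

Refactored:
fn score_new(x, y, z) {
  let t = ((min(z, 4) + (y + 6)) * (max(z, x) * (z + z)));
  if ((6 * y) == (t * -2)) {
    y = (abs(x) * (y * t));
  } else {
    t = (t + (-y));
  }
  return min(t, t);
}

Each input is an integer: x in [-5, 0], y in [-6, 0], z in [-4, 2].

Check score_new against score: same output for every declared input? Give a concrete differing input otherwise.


This is a faithful refactor — arithmetic usage differs, but the computed results match everywhere.
Tracing x=-2, y=-4, z=-1: score: t := 2 | ((6 * y) == (t * -2)): false | t := 6 | result 6 | score_new: t := 2 | ((6 * y) == (t * -2)): false | t := 6 | result 6 — matching result 6.
Across all 294 domain points the two functions coincide.
verdict: equivalent


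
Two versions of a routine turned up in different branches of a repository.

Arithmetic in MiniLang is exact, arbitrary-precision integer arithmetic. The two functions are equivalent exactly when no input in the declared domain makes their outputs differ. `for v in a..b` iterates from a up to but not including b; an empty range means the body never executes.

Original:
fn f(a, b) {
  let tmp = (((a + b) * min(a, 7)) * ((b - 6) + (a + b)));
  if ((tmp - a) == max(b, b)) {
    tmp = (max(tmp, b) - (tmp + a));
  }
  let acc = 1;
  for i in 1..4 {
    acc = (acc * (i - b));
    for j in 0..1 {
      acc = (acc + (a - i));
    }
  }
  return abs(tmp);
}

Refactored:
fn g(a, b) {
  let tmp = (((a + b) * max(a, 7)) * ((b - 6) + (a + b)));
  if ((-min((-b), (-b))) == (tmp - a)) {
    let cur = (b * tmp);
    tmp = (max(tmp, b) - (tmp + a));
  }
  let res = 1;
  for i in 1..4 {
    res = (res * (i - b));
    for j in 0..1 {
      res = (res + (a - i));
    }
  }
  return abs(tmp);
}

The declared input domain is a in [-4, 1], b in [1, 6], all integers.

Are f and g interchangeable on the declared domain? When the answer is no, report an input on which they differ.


Consider the input a=-4, b=1.
f: tmp becomes -96; next ((tmp - a) == max(b, b)) evaluates to false; next acc becomes 1; next at i=1:; next acc becomes 0; next at j=0:; next acc becomes -5; next at i=2:; next acc becomes -5; next at j=0:; next acc becomes -11; next at i=3:; next acc becomes -22; next at j=0:; next acc becomes -29; next final value 96
g: tmp becomes 168; next ((-min((-b), (-b))) == (tmp - a)) evaluates to false; next res becomes 1; next at i=1:; next res becomes 0; next at j=0:; next res becomes -5; next at i=2:; next res becomes -5; next at j=0:; next res becomes -11; next at i=3:; next res becomes -22; next at j=0:; next res becomes -29; next final value 168
96 vs 168 — the two versions disagree here.
verdict: not equivalent; witness: a=-4, b=1


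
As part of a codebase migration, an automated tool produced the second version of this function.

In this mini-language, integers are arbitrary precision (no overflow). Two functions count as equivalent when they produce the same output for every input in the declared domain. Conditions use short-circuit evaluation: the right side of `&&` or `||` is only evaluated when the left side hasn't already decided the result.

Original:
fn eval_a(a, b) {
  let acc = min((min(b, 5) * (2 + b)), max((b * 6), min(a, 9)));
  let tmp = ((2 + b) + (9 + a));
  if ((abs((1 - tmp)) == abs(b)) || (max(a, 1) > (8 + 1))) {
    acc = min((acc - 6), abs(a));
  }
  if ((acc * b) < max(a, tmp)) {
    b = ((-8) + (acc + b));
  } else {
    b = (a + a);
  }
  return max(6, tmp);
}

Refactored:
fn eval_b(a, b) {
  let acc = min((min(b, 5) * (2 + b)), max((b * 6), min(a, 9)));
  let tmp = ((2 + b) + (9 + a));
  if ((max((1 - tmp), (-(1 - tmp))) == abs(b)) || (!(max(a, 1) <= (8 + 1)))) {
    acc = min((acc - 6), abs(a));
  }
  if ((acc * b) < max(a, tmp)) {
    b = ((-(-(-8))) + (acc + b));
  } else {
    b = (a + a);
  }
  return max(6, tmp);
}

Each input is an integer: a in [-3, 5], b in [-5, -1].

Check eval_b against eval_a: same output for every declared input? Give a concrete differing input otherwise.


Equivalent — the differences include boolean connective usage differs, plus min/max/abs usage differs, plus constant usage differs, plus arithmetic usage differs, plus comparison usage differs, yet no declared input distinguishes the two.
Tracing a=5, b=-2: eval_a: acc := 0 | tmp := 14 | ((abs((1 - tmp)) == abs(b)) || (max(a, 1) > (8 + 1))): false | ((acc * b) < max(a, tmp)): true | b := -10 | result 14 | eval_b: acc := 0 | tmp := 14 | ((max((1 - tmp), (-(1 - tmp))) == abs(b)) || (!(max(a, 1) <= (8 + 1)))): false | ((acc * b) < max(a, tmp)): true | b := -10 | result 14 — matching result 14.
Across all 45 domain points the two functions coincide.
verdict: equivalent


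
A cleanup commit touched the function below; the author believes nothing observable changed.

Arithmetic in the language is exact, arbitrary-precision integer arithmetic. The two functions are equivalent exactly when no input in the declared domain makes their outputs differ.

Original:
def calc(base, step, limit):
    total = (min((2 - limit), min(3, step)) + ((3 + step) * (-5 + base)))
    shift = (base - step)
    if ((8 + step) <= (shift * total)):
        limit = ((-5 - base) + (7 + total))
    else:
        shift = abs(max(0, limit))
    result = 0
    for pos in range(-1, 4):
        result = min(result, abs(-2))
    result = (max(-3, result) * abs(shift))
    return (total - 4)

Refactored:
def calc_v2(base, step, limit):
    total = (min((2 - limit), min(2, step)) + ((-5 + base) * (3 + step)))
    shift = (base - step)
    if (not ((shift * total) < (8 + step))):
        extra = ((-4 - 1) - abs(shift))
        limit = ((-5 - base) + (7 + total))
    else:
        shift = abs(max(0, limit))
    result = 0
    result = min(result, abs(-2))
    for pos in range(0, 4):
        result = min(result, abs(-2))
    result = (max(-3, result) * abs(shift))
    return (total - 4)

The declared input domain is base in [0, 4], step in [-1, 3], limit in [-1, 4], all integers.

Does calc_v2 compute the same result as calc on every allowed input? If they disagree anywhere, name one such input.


base=0, step=3, limit=-1 yields -31 from calc but -32 from calc_v2.
verdict: not equivalent; witness: base=0, step=3, limit=-1


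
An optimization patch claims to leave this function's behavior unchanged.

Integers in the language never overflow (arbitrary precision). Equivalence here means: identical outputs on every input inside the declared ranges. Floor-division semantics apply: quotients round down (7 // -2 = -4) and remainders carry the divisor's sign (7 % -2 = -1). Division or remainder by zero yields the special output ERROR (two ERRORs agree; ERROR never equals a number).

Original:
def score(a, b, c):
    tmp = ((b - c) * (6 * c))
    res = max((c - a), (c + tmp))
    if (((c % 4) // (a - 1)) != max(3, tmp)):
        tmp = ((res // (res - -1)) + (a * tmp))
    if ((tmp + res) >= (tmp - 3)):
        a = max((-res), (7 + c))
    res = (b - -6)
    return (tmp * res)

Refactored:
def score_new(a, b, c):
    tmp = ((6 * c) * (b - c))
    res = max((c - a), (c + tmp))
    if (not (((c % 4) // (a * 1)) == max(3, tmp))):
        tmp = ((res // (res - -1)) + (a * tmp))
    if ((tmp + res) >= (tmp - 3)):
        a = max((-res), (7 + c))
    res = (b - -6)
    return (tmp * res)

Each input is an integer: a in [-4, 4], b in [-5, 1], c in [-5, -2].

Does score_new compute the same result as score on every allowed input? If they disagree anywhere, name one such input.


Take a=0, b=-5, c=-5.
score: tmp becomes 0; next res becomes -5; next (((c % 4) // (a - 1)) != max(3, tmp)) evaluates to true; next tmp becomes 1; next ((tmp + res) >= (tmp - 3)) evaluates to false; next res becomes 1; next final value 1
score_new: tmp becomes 0; next res becomes -5; next hits division by zero so the output is ERROR
1 != ERROR, so the rewrite changes behavior.
verdict: not equivalent; witness: a=0, b=-5, c=-5


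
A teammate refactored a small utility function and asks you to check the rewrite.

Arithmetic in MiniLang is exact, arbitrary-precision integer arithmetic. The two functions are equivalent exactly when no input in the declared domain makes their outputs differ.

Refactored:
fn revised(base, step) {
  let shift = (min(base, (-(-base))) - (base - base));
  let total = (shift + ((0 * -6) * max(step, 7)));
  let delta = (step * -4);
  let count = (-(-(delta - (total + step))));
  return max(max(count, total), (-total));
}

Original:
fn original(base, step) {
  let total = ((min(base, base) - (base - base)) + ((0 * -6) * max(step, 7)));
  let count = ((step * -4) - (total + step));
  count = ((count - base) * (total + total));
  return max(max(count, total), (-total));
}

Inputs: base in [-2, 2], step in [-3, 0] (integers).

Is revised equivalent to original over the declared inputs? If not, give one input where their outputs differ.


Not equivalent: base=-2, step=-3 separates them (2 vs 17).
original: total = -2; count = 17; count = -76; return 2
revised: shift = -2; total = -2; delta = 12; count = 17; return 17
verdict: not equivalent; witness: base=-2, step=-3


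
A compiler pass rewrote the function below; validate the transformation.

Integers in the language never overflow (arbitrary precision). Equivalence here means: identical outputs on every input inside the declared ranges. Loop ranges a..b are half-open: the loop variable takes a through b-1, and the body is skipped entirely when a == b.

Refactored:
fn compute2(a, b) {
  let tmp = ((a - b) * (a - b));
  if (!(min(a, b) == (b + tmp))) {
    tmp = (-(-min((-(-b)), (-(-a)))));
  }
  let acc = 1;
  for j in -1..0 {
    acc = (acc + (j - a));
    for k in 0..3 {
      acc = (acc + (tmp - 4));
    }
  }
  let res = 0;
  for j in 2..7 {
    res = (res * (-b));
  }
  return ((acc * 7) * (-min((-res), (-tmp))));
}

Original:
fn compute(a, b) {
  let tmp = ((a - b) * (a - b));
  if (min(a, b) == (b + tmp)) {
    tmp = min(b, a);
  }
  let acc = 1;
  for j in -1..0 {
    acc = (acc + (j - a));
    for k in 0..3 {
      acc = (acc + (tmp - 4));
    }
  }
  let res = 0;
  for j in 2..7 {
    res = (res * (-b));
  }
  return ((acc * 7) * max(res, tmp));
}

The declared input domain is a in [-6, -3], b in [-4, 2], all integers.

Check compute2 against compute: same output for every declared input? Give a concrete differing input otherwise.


The rewrite breaks on a=-6, b=-4, where the results are 168 and 0.
compute: tmp becomes 4; next (min(a, b) == (b + tmp)) evaluates to false; next acc becomes 1; next at j=-1:; next acc becomes 6; next at k=0:; next acc becomes 6; next at k=1:; next acc becomes 6; next at k=2:; next acc becomes 6; next res becomes 0; next at j=2:; next res becomes 0; next at j=3:; next res becomes 0; next at j=4:; next res becomes 0; next at j=5:; next res becomes 0; next at j=6:; next res becomes 0; next final value 168
compute2: tmp becomes 4; next (!(min(a, b) == (b + tmp))) evaluates to true; next tmp becomes -6; next acc becomes 1; next at j=-1:; next acc becomes 6; next at k=0:; next acc becomes -4; next at k=1:; next acc becomes -14; next at k=2:; next acc becomes -24; next res becomes 0; next at j=2:; next res becomes 0; next at j=3:; next res becomes 0; next at j=4:; next res becomes 0; next at j=5:; next res becomes 0; next at j=6:; next res becomes 0; next final value 0
verdict: not equivalent; witness: a=-6, b=-4


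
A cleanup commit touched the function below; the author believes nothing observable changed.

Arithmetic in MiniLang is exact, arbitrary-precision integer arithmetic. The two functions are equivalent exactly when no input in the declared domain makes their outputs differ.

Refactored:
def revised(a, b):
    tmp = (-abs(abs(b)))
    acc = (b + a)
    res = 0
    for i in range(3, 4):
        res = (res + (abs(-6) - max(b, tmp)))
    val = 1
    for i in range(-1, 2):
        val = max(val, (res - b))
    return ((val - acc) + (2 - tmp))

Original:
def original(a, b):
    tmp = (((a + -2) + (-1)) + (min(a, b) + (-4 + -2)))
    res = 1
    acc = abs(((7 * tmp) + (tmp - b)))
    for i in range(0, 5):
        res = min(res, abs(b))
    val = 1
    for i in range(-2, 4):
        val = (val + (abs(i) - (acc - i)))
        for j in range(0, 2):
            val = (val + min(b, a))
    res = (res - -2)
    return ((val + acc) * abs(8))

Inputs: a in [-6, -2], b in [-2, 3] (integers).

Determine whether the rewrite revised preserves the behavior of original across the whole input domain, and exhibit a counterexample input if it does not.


At a=-6, b=-2: original gives -7112, revised gives 22.
verdict: not equivalent; witness: a=-6, b=-2


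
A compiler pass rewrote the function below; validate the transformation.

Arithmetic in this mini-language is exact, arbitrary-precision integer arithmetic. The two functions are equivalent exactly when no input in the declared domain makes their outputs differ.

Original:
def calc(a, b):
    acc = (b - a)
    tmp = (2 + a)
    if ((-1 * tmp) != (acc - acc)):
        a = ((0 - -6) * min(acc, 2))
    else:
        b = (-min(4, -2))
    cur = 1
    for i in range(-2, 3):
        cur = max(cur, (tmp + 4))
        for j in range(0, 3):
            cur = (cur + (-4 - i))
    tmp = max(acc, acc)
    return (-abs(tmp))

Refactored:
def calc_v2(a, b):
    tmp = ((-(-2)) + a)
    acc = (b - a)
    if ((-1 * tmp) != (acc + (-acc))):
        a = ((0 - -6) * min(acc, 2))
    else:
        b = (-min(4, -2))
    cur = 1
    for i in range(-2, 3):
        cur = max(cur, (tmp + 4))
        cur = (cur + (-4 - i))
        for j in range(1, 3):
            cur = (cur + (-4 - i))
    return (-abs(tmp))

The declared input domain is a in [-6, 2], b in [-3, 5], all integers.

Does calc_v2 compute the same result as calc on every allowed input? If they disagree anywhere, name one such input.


At a=-6, b=-3: calc gives -3, calc_v2 gives -4.
verdict: not equivalent; witness: a=-6, b=-3


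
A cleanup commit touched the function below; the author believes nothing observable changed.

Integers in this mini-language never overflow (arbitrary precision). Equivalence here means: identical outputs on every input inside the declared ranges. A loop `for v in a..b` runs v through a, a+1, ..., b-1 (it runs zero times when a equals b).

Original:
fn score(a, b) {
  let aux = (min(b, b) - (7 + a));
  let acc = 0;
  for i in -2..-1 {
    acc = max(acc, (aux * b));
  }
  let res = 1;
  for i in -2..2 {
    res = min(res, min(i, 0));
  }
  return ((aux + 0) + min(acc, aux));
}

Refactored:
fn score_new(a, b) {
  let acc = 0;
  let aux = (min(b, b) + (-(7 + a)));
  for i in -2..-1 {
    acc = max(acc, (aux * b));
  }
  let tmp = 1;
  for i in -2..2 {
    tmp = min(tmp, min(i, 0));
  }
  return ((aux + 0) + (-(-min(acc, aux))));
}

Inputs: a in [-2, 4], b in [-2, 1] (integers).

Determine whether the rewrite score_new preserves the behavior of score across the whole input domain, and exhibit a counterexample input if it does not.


Behavior is preserved: although arithmetic usage differs; and local variable names differ, the outputs never diverge.
Spot check at a=2, b=1 — score: aux := -8 | acc := 0 | iter i=-2: | acc := 0 | res := 1 | iter i=-2: | res := -2 | iter i=-1: | res := -2 | iter i=0: | res := -2 | iter i=1: | res := -2 | result -16. score_new: acc := 0 | aux := -8 | iter i=-2: | acc := 0 | tmp := 1 | iter i=-2: | tmp := -2 | iter i=-1: | tmp := -2 | iter i=0: | tmp := -2 | iter i=1: | tmp := -2 | result -16. Both give -16.
Every one of the 28 inputs gives matching results.
verdict: equivalent


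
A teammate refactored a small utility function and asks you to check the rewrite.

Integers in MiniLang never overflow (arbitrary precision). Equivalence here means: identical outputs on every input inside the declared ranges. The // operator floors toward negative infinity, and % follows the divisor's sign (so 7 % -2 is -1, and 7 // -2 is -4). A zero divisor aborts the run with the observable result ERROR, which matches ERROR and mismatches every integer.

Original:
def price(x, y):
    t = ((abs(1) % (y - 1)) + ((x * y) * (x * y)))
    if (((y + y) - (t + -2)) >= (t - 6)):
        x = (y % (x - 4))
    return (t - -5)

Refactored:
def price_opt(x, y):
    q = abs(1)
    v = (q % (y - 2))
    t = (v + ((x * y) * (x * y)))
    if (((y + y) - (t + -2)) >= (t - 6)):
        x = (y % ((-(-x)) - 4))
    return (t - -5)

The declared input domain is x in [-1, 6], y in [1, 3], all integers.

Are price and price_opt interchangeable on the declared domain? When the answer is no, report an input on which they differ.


Not equivalent: x=-1, y=1 separates them (ERROR vs 6).
price: divide-by-zero, output ERROR
price_opt: q := 1 | v := 0 | t := 1 | (((y + y) - (t + -2)) >= (t - 6)): true | x := -4 | result 6
verdict: not equivalent; witness: x=-1, y=1


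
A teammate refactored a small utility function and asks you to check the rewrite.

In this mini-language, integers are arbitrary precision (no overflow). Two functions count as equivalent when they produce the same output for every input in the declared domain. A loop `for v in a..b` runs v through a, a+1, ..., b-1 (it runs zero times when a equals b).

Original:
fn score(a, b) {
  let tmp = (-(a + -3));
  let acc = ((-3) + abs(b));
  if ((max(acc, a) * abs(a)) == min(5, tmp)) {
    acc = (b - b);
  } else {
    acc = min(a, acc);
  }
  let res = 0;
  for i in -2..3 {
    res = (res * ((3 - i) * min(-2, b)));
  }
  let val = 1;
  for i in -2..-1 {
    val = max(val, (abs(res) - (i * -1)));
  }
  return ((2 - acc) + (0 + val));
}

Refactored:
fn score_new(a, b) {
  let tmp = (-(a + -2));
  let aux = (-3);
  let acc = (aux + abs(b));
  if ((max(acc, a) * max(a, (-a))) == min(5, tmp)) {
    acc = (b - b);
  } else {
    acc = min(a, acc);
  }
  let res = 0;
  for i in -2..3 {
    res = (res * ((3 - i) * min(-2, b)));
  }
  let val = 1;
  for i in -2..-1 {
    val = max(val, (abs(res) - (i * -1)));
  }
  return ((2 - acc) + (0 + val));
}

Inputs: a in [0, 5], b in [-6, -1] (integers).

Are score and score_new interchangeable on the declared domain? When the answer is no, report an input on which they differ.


There is a counterexample at a=1, b=-5: 3 on one side, 2 on the other.
score: tmp becomes 2; next acc becomes 2; next ((max(acc, a) * abs(a)) == min(5, tmp)) evaluates to true; next acc becomes 0; next res becomes 0; next at i=-2:; next res becomes 0; next at i=-1:; next res becomes 0; next at i=0:; next res becomes 0; next at i=1:; next res becomes 0; next at i=2:; next res becomes 0; next val becomes 1; next at i=-2:; next val becomes 1; next final value 3
score_new: tmp becomes 1; next aux becomes -3; next acc becomes 2; next ((max(acc, a) * max(a, (-a))) == min(5, tmp)) evaluates to false; next acc becomes 1; next res becomes 0; next at i=-2:; next res becomes 0; next at i=-1:; next res becomes 0; next at i=0:; next res becomes 0; next at i=1:; next res becomes 0; next at i=2:; next res becomes 0; next val becomes 1; next at i=-2:; next val becomes 1; next final value 2
verdict: not equivalent; witness: a=1, b=-5


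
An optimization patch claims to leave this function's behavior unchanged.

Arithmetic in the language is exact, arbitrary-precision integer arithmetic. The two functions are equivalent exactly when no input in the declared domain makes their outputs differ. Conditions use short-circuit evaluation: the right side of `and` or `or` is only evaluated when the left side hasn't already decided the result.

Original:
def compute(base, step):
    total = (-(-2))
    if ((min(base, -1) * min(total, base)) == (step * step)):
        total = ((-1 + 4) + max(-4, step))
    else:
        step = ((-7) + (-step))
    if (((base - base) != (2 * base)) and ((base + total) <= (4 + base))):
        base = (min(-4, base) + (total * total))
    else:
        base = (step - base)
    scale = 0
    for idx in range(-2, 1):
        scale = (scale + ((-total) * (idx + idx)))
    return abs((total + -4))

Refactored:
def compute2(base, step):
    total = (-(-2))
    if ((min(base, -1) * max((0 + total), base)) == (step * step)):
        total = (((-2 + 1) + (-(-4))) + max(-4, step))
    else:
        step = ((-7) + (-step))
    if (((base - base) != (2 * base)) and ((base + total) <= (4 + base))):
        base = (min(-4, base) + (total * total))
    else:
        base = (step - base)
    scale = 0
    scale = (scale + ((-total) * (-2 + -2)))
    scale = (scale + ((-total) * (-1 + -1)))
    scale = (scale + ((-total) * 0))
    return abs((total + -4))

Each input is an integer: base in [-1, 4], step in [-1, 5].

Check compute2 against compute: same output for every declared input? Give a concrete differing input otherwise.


Try base=-1, step=1.
compute: total becomes 2; next ((min(base, -1) * min(total, base)) == (step * step)) evaluates to true; next total becomes 4; next (((base - base) != (2 * base)) and ((base + total) <= (4 + base))) evaluates to true; next base becomes 12; next scale becomes 0; next at idx=-2:; next scale becomes 16; next at idx=-1:; next scale becomes 24; next at idx=0:; next scale becomes 24; next final value 0
compute2: total becomes 2; next ((min(base, -1) * max((0 + total), base)) == (step * step)) evaluates to false; next step becomes -8; next (((base - base) != (2 * base)) and ((base + total) <= (4 + base))) evaluates to true; next base becomes 0; next scale becomes 0; next scale becomes 8; next scale becomes 12; next scale becomes 12; next final value 2
0 and 2 differ, so these are not the same function on this domain.
verdict: not equivalent; witness: base=-1, step=1


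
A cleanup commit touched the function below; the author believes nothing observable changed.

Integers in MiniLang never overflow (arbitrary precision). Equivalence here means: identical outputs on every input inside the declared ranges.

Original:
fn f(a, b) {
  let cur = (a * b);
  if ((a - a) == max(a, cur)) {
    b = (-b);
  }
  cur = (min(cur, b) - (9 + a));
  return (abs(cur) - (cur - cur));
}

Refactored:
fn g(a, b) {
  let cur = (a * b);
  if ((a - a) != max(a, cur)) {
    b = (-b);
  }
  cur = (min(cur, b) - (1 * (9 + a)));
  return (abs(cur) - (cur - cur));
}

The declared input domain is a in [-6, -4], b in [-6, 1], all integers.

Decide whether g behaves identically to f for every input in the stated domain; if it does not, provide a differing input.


Try a=-6, b=-6.
f: cur=36, then ((a - a) == max(a, cur)) is false, then cur=-9, then returns 9
g: cur=36, then ((a - a) != max(a, cur)) is true, then b=6, then cur=3, then returns 3
9 vs 3 — the two versions disagree here.
verdict: not equivalent; witness: a=-6, b=-6


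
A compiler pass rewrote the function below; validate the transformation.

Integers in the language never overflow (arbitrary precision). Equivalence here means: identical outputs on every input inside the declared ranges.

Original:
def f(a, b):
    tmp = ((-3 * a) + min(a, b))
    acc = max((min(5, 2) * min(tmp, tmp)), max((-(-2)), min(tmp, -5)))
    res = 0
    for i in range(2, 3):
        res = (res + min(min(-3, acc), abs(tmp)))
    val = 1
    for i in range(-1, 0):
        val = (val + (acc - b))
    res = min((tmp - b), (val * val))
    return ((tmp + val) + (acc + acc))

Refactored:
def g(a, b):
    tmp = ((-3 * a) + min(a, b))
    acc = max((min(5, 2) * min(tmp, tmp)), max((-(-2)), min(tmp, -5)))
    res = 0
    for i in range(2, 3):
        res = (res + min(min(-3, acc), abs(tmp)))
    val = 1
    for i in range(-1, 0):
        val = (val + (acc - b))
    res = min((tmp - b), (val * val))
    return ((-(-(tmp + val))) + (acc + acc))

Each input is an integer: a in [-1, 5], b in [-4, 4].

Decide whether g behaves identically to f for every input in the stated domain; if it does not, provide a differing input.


Changes here: same computation, different form; the full 63-point sweep finds no disagreement.
verdict: equivalent


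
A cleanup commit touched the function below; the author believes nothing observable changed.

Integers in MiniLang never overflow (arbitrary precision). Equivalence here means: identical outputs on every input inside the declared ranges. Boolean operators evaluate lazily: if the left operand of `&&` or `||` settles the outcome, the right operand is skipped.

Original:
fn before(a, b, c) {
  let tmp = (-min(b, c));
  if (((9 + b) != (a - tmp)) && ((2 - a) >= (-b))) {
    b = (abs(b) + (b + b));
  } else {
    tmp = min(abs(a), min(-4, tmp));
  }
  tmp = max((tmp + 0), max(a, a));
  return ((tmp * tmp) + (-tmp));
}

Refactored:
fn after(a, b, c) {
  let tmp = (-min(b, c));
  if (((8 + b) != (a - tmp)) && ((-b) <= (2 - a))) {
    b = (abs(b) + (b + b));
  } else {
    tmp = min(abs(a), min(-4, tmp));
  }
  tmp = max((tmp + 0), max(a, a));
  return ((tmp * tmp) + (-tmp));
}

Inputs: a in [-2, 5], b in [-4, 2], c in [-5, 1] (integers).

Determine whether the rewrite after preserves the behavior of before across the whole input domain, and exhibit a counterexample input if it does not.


The edit looks behavioral (`9` became `8`), but over these ranges it never changes the outcome.
One worked example (a=-1, b=-1, c=-5) — before: tmp = 5; (((9 + b) != (a - tmp)) && ((2 - a) >= (-b))) -> true; b = -1; tmp = 5; return 20; after: tmp = 5; (((8 + b) != (a - tmp)) && ((-b) <= (2 - a))) -> true; b = -1; tmp = 5; return 20; agreement on 20.
Across all 392 domain points the two functions coincide.
verdict: equivalent


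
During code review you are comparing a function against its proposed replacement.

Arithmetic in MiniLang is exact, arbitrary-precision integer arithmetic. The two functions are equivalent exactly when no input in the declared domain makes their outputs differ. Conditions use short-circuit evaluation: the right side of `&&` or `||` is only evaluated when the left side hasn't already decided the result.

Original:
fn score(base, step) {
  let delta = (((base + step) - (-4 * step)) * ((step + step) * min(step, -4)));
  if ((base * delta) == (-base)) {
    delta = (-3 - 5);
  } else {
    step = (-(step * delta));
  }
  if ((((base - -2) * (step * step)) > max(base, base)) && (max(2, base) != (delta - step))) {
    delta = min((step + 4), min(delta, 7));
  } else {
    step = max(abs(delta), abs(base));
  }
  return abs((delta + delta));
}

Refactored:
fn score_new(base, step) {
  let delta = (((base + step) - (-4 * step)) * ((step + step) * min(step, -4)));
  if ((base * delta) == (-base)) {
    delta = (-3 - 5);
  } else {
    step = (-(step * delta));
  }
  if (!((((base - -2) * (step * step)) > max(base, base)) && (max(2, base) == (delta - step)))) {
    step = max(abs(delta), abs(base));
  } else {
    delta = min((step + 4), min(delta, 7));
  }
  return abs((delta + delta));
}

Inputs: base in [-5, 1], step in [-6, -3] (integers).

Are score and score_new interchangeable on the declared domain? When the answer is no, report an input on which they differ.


Not equivalent: base=-2, step=-6 separates them (27640 vs 4608).
score: delta = -2304; ((base * delta) == (-base)) -> false; step = -13824; ((((base - -2) * (step * step)) > max(base, base)) && (max(2, base) != (delta - step))) -> true; delta = -13820; return 27640
score_new: delta = -2304; ((base * delta) == (-base)) -> false; step = -13824; (!((((base - -2) * (step * step)) > max(base, base)) && (max(2, base) == (delta - step)))) -> true; step = 2304; return 4608
verdict: not equivalent; witness: base=-2, step=-6


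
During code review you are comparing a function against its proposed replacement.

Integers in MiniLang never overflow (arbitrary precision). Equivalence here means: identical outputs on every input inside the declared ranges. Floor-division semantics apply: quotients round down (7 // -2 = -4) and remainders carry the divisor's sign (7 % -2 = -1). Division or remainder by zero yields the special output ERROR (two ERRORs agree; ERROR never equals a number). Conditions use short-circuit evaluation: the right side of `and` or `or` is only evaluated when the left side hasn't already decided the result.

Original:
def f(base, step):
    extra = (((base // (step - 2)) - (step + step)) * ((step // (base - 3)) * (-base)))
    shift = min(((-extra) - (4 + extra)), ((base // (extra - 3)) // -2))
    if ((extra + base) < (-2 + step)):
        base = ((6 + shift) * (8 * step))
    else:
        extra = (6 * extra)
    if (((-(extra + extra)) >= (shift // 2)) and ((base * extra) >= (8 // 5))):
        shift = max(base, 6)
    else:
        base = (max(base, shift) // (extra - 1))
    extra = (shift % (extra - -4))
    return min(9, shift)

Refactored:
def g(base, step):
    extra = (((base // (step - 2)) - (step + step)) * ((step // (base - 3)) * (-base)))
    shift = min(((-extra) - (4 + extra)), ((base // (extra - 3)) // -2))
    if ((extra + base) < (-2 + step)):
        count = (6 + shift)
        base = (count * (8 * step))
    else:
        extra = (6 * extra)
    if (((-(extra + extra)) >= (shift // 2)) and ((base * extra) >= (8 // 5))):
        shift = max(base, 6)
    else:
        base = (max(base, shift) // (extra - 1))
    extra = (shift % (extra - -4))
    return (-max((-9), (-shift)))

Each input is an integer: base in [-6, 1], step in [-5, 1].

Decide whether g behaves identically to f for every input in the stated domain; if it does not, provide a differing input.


Equivalent — the differences include min/max/abs usage differs, and statement counts differ, and local variable names differ, yet no declared input distinguishes the two.
Spot check at base=-6, step=-1 — f: extra=0, then shift=-4, then ((extra + base) < (-2 + step)) is true, then base=-16, then (((-(extra + extra)) >= (shift // 2)) and ((base * extra) >= (8 // 5))) is false, then base=4, then extra=0, then returns -4. g: extra=0, then shift=-4, then ((extra + base) < (-2 + step)) is true, then count=2, then base=-16, then (((-(extra + extra)) >= (shift // 2)) and ((base * extra) >= (8 // 5))) is false, then base=4, then extra=0, then returns -4. Both give -4.
An exhaustive pass over the 56 declared inputs shows identical outputs.
verdict: equivalent


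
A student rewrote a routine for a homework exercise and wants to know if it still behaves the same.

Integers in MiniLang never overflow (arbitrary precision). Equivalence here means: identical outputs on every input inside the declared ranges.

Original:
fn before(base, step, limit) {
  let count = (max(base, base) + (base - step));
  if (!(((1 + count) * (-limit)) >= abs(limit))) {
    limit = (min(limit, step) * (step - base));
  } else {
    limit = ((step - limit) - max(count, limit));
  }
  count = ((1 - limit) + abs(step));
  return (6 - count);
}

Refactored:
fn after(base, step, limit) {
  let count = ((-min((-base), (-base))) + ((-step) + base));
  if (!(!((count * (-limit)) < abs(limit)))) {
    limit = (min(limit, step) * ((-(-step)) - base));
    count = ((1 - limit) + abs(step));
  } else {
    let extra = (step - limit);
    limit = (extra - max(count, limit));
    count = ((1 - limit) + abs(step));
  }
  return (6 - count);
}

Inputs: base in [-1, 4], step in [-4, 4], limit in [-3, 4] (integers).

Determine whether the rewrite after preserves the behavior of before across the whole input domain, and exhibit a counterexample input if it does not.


Not equivalent: base=-1, step=-2, limit=-3 separates them (4 vs 6).
before: count = 0; (!(((1 + count) * (-limit)) >= abs(limit))) -> false; limit = 1; count = 2; return 4
after: count = 0; (!(!((count * (-limit)) < abs(limit)))) -> true; limit = 3; count = 0; return 6
verdict: not equivalent; witness: base=-1, step=-2, limit=-3


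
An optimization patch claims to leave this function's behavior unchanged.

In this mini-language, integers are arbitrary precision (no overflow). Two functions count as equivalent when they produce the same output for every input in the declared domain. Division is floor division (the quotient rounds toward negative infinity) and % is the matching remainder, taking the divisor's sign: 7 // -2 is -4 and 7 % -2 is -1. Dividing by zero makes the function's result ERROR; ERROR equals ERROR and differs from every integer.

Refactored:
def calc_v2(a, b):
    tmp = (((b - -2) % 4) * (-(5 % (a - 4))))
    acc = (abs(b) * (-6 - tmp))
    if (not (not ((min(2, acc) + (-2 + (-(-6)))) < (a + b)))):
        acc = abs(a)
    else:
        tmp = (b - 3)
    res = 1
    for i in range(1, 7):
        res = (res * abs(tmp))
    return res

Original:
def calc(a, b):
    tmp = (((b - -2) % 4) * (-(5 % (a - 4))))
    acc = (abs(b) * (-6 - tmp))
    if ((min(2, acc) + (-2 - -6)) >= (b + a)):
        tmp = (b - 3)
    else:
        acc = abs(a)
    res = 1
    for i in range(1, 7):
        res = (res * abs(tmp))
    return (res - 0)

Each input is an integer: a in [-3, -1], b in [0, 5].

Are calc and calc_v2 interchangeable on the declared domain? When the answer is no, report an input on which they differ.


Differences: constant usage differs; also arithmetic usage differs; also boolean connective usage differs; also comparison usage differs — yet all 18 inputs agree.
verdict: equivalent


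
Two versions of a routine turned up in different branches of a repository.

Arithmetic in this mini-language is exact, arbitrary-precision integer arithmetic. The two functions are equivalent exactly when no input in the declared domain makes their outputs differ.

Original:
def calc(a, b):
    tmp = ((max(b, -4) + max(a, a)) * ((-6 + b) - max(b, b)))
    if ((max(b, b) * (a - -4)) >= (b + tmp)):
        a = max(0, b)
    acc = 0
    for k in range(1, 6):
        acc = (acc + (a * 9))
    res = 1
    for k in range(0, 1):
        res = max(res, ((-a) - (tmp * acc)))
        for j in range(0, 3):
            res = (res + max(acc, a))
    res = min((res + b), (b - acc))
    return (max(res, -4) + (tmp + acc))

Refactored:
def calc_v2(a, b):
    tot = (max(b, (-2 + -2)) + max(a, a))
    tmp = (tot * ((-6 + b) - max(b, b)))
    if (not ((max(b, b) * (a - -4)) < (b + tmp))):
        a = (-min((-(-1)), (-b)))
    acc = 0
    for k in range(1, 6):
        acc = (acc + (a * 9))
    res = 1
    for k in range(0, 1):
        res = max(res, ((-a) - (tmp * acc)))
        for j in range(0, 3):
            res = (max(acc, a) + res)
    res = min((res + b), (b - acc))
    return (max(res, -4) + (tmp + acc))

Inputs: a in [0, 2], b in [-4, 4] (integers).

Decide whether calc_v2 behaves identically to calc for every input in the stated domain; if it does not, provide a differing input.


Not equivalent: a=2, b=-1 separates them (-7 vs -54).
calc: tmp = -6; ((max(b, b) * (a - -4)) >= (b + tmp)) -> true; a = 0; acc = 0; [k=1]; acc = 0; [k=2]; acc = 0; [k=3]; acc = 0; [k=4]; acc = 0; [k=5]; acc = 0; res = 1; [k=0]; res = 1; [j=0]; res = 1; [j=1]; res = 1; [j=2]; res = 1; res = -1; return -7
calc_v2: tot = 1; tmp = -6; (not ((max(b, b) * (a - -4)) < (b + tmp))) -> true; a = -1; acc = 0; [k=1]; acc = -9; [k=2]; acc = -18; [k=3]; acc = -27; [k=4]; acc = -36; [k=5]; acc = -45; res = 1; [k=0]; res = 1; [j=0]; res = 0; [j=1]; res = -1; [j=2]; res = -2; res = -3; return -54
verdict: not equivalent; witness: a=2, b=-1


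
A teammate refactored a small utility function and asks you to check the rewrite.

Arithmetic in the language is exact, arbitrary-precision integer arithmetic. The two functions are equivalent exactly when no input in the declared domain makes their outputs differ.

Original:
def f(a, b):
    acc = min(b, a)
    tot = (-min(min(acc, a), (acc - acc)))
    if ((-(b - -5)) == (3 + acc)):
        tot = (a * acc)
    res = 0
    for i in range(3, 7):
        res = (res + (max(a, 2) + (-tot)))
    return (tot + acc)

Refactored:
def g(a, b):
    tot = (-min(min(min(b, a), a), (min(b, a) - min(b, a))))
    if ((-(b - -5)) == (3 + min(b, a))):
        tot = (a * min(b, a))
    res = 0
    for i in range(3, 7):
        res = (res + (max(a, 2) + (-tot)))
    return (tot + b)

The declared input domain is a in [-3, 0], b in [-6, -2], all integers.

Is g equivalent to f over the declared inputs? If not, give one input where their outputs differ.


These are not equivalent — on a=-3, b=-2 the outputs split (0 vs 1).
f: acc=-3, then tot=3, then ((-(b - -5)) == (3 + acc)) is false, then res=0, then (i=3), then res=-1, then (i=4), then res=-2, then (i=5), then res=-3, then (i=6), then res=-4, then returns 0
g: tot=3, then ((-(b - -5)) == (3 + min(b, a))) is false, then res=0, then (i=3), then res=-1, then (i=4), then res=-2, then (i=5), then res=-3, then (i=6), then res=-4, then returns 1
verdict: not equivalent; witness: a=-3, b=-2


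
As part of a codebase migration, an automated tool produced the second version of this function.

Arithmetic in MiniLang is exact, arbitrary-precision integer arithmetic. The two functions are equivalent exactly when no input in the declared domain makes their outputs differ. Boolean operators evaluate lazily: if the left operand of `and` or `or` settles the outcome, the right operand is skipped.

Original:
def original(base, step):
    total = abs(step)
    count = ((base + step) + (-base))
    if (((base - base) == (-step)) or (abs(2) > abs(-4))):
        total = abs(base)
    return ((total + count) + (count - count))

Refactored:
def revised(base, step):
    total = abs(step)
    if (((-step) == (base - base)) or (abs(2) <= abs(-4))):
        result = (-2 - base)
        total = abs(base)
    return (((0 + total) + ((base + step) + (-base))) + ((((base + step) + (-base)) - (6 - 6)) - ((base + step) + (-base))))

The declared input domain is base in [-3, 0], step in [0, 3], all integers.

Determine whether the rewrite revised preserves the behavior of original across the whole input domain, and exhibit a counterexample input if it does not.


There is a counterexample at base=-3, step=1: 2 on one side, 4 on the other.
original: total = 1; count = 1; (((base - base) == (-step)) or (abs(2) > abs(-4))) -> false; return 2
revised: total = 1; (((-step) == (base - base)) or (abs(2) <= abs(-4))) -> true; result = 1; total = 3; return 4
verdict: not equivalent; witness: base=-3, step=1


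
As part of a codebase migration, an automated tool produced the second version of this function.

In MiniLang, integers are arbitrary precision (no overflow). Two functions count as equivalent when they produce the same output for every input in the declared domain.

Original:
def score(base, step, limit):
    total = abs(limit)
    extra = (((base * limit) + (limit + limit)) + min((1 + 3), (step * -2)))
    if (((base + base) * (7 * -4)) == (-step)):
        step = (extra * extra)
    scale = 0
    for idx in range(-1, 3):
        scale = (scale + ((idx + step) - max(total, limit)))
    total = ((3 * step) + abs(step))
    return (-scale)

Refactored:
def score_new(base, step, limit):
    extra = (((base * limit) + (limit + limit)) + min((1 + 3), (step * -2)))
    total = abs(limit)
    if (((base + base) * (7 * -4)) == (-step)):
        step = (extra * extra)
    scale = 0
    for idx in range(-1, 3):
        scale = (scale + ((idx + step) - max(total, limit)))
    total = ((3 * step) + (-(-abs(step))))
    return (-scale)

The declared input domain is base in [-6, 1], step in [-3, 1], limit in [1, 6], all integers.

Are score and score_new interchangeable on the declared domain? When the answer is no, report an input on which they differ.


Side by side, the visible changes include: same computation, different form.
One worked example (base=-6, step=1, limit=3) — score: total = 3; extra = -14; (((base + base) * (7 * -4)) == (-step)) -> false; scale = 0; [idx=-1]; scale = -3; [idx=0]; scale = -5; [idx=1]; scale = -6; [idx=2]; scale = -6; total = 4; return 6; score_new: extra = -14; total = 3; (((base + base) * (7 * -4)) == (-step)) -> false; scale = 0; [idx=-1]; scale = -3; [idx=0]; scale = -5; [idx=1]; scale = -6; [idx=2]; scale = -6; total = 4; return 6; agreement on 6.
Every one of the 240 inputs gives matching results.
verdict: equivalent
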